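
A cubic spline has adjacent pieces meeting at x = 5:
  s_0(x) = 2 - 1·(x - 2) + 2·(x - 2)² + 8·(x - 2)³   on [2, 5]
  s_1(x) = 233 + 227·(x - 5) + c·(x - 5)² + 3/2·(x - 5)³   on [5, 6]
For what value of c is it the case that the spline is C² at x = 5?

74

s_0''(x) = 4 + 48·(x - 2), so s_0''(5) = 148. On the right, s_1''(5) = 2c, so c = 74.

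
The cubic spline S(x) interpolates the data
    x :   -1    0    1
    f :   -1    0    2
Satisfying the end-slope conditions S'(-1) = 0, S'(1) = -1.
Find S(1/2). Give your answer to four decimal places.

Write σ_i for S''(x_i). With h_i = 1, 1 and divided differences Δ_i = 1, 2, the continuity of S' gives the tridiagonal system
  1·σ_0 + 4·σ_1 + 1·σ_2 = 6(Δ_1 - Δ_0) = 6
Clamped end conditions give two more equations: 2h_0·σ_0 + h_0·σ_1 = 6(Δ_0 - S'(-1)) = 6 and h_1·σ_1 + 2h_1·σ_2 = 6(S'(1) - Δ_1) = -18.
Hence σ_0 = 1, σ_1 = 4, σ_2 = -11.
On [0, 1], S(x) = 0 + 5/2·x + 2·x² - 5/2·x³.
With x = 1/2: S(1/2) = 23/16.

1.4375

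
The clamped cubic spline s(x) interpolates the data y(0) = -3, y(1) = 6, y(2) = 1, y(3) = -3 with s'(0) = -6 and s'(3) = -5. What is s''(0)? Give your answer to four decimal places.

Put σ_i = s'' at the i-th knot. Here h = (1, 1, 1) and Δ = (9, -5, -4), so the interior equations h_(i-1)·σ_(i-1) + 2(h_(i-1)+h_i)·σ_i + h_i·σ_(i+1) = 6(Δ_i − Δ_(i-1)) read
  1·σ_0 + 4·σ_1 + 1·σ_2 = 6(Δ_1 - Δ_0) = -84
  1·σ_1 + 4·σ_2 + 1·σ_3 = 6(Δ_2 - Δ_1) = 6
Clamped end conditions give two more equations: 2h_0·σ_0 + h_0·σ_1 = 6(Δ_0 - s'(0)) = 90 and h_2·σ_2 + 2h_2·σ_3 = 6(s'(3) - Δ_2) = -6.
Solving the tridiagonal system: σ_0 = 982/15, σ_1 = -614/15, σ_2 = 214/15, σ_3 = -152/15.

65.4667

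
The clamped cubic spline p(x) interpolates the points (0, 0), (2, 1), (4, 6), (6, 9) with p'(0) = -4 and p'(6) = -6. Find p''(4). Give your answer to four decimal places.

2.6333

Let M_i = p''(x_i). Step sizes h_i = 2, 2, 2; slopes of the chords Δ_i = (y_(i+1) - y_i)/h_i = 1/2, 5/2, 3/2.
  2·M_0 + 8·M_1 + 2·M_2 = 6(Δ_1 - Δ_0) = 12
  2·M_1 + 8·M_2 + 2·M_3 = 6(Δ_2 - Δ_1) = -6
Clamped end conditions give two more equations: 2h_0·M_0 + h_0·M_1 = 6(Δ_0 - p'(0)) = 27 and h_2·M_2 + 2h_2·M_3 = 6(p'(6) - Δ_2) = -45.
Hence M_0 = 217/30, M_1 = -29/30, M_2 = 79/30, M_3 = -377/30.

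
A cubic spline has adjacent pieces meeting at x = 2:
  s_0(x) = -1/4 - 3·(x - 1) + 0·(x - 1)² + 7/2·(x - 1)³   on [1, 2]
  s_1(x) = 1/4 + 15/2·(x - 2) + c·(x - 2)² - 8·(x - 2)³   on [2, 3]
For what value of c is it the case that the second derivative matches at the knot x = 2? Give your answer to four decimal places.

s_0''(x) = 0 + 21·(x - 1), so s_0''(2) = 21. On the right, s_1''(2) = 2c, so c = 21/2.

10.5000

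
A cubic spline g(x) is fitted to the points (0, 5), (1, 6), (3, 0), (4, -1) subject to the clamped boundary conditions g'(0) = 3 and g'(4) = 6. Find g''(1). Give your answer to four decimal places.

Let M_i = g''(x_i). Step sizes h_i = 1, 2, 1; slopes of the chords Δ_i = (y_(i+1) - y_i)/h_i = 1, -3, -1.
  1·M_0 + 6·M_1 + 2·M_2 = 6(Δ_1 - Δ_0) = -24
  2·M_1 + 6·M_2 + 1·M_3 = 6(Δ_2 - Δ_1) = 12
Clamped end conditions give two more equations: 2h_0·M_0 + h_0·M_1 = 6(Δ_0 - g'(0)) = -12 and h_2·M_2 + 2h_2·M_3 = 6(g'(4) - Δ_2) = 42.
Solving: M_0 = -156/35, M_1 = -108/35, M_2 = -18/35, M_3 = 744/35.

-3.0857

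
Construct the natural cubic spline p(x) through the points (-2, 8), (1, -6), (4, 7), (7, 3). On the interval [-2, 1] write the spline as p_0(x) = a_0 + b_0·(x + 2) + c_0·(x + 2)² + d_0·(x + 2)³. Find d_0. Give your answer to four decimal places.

With m_i denoting the second derivative at x_i, h_i = 3, 3, 3, and Δ_i = (y_(i+1) − y_i)/h_i = -14/3, 13/3, -4/3:
  3·m_0 + 12·m_1 + 3·m_2 = 6(Δ_1 - Δ_0) = 54
  3·m_1 + 12·m_2 + 3·m_3 = 6(Δ_2 - Δ_1) = -34
Natural end conditions: m_0 = m_3 = 0.
Forward elimination and back-substitution give m_0 = 0, m_1 = 50/9, m_2 = -38/9, m_3 = 0.
On [-2, 1], with p_0(x) = a_0 + b_0·(x + 2) + c_0·(x + 2)² + d_0·(x + 2)³: c_0 = m_0/2 = 0, d_0 = (m_1 - m_0)/(6h_0) = 25/81, b_0 = Δ_0 - h_0(2m_0 + m_1)/6 = -67/9.

0.3086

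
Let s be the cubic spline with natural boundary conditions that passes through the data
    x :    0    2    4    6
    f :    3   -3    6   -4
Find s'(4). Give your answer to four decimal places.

1.0667

Put m_i = s'' at the i-th knot. Here h = (2, 2, 2) and Δ = (-3, 9/2, -5), so the interior equations h_(i-1)·m_(i-1) + 2(h_(i-1)+h_i)·m_i + h_i·m_(i+1) = 6(Δ_i − Δ_(i-1)) read
  2·m_0 + 8·m_1 + 2·m_2 = 6(Δ_1 - Δ_0) = 45
  2·m_1 + 8·m_2 + 2·m_3 = 6(Δ_2 - Δ_1) = -57
Natural end conditions: m_0 = m_3 = 0.
Forward elimination and back-substitution give m_0 = 0, m_1 = 79/10, m_2 = -91/10, m_3 = 0.
On [4, 6], s'(x) = b_2 + 2c_2·(x - 4) + 3d_2·(x - 4)² with b_2 = Δ_2 - h_2(2m_2 + m_3)/6 = 16/15, c_2 = m_2/2 = -91/20, d_2 = (m_3 - m_2)/(6h_2) = 91/120. So s'(4) = 16/15.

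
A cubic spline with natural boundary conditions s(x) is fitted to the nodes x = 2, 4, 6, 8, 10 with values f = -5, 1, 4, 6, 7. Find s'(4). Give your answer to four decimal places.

2.2500

With M_i denoting the second derivative at x_i, h_i = 2, 2, 2, 2, and Δ_i = (y_(i+1) − y_i)/h_i = 3, 3/2, 1, 1/2:
  2·M_0 + 8·M_1 + 2·M_2 = 6(Δ_1 - Δ_0) = -9
  2·M_1 + 8·M_2 + 2·M_3 = 6(Δ_2 - Δ_1) = -3
  2·M_2 + 8·M_3 + 2·M_4 = 6(Δ_3 - Δ_2) = -3
Natural end conditions: M_0 = M_4 = 0.
Solving: M_0 = 0, M_1 = -9/8, M_2 = 0, M_3 = -3/8, M_4 = 0.
On [4, 6], s'(x) = b_1 + 2c_1·(x - 4) + 3d_1·(x - 4)² with b_1 = Δ_1 - h_1(2M_1 + M_2)/6 = 9/4, c_1 = M_1/2 = -9/16, d_1 = (M_2 - M_1)/(6h_1) = 3/32. So s'(4) = 9/4.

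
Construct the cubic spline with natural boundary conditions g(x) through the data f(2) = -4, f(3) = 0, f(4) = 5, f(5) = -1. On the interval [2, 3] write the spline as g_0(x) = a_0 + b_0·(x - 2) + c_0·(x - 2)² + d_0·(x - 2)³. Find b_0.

Write M_i for g''(x_i). With h_i = 1, 1, 1 and divided differences Δ_i = 4, 5, -6, the continuity of g' gives the tridiagonal system
  1·M_0 + 4·M_1 + 1·M_2 = 6(Δ_1 - Δ_0) = 6
  1·M_1 + 4·M_2 + 1·M_3 = 6(Δ_2 - Δ_1) = -66
Natural end conditions: M_0 = M_3 = 0.
Forward elimination and back-substitution give M_0 = 0, M_1 = 6, M_2 = -18, M_3 = 0.
On [2, 3], with g_0(x) = a_0 + b_0·(x - 2) + c_0·(x - 2)² + d_0·(x - 2)³: c_0 = M_0/2 = 0, d_0 = (M_1 - M_0)/(6h_0) = 1, b_0 = Δ_0 - h_0(2M_0 + M_1)/6 = 3.

3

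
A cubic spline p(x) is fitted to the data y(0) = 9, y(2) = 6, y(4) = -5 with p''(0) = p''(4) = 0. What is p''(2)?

-3

With m_i denoting the second derivative at x_i, h_i = 2, 2, and Δ_i = (y_(i+1) − y_i)/h_i = -3/2, -11/2:
  2·m_0 + 8·m_1 + 2·m_2 = 6(Δ_1 - Δ_0) = -24
Natural end conditions: m_0 = m_2 = 0.
Hence m_0 = 0, m_1 = -3, m_2 = 0.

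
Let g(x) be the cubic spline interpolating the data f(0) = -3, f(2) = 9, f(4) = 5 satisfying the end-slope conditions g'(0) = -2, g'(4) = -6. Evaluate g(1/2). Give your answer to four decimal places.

Write M_i for g''(x_i). With h_i = 2, 2 and divided differences Δ_i = 6, -2, the continuity of g' gives the tridiagonal system
  2·M_0 + 8·M_1 + 2·M_2 = 6(Δ_1 - Δ_0) = -48
Clamped end conditions give two more equations: 2h_0·M_0 + h_0·M_1 = 6(Δ_0 - g'(0)) = 48 and h_1·M_1 + 2h_1·M_2 = 6(g'(4) - Δ_1) = -24.
Hence M_0 = 17, M_1 = -10, M_2 = -1.
On [0, 2], g(x) = -3 - 2·x + 17/2·x² - 9/4·x³.
With x = 1/2: g(1/2) = -69/32.

-2.1563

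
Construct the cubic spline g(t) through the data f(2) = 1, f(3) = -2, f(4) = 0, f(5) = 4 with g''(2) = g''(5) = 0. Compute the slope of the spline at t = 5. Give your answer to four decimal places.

Put σ_i = g'' at the i-th knot. Here h = (1, 1, 1) and Δ = (-3, 2, 4), so the interior equations h_(i-1)·σ_(i-1) + 2(h_(i-1)+h_i)·σ_i + h_i·σ_(i+1) = 6(Δ_i − Δ_(i-1)) read
  1·σ_0 + 4·σ_1 + 1·σ_2 = 6(Δ_1 - Δ_0) = 30
  1·σ_1 + 4·σ_2 + 1·σ_3 = 6(Δ_2 - Δ_1) = 12
Natural end conditions: σ_0 = σ_3 = 0.
Hence σ_0 = 0, σ_1 = 36/5, σ_2 = 6/5, σ_3 = 0.
On [4, 5], g'(t) = b_2 + 2c_2·(t - 4) + 3d_2·(t - 4)² with b_2 = Δ_2 - h_2(2σ_2 + σ_3)/6 = 18/5, c_2 = σ_2/2 = 3/5, d_2 = (σ_3 - σ_2)/(6h_2) = -1/5. So g'(5) = 21/5.

4.2000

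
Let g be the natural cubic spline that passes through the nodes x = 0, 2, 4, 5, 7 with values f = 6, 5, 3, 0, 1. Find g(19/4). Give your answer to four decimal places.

Write M_i for g''(x_i). With h_i = 2, 2, 1, 2 and divided differences Δ_i = -1/2, -1, -3, 1/2, the continuity of g' gives the tridiagonal system
  2·M_0 + 8·M_1 + 2·M_2 = 6(Δ_1 - Δ_0) = -3
  2·M_1 + 6·M_2 + 1·M_3 = 6(Δ_2 - Δ_1) = -12
  1·M_2 + 6·M_3 + 2·M_4 = 6(Δ_3 - Δ_2) = 21
Natural end conditions: M_0 = M_4 = 0.
Solving the tridiagonal system: M_0 = 0, M_1 = 81/256, M_2 = -177/64, M_3 = 507/128, M_4 = 0.
On [4, 5], g(x) = 3 - 701/256·(x - 4) - 177/128·(x - 4)² + 287/256·(x - 4)³.
With (x - 4) = 3/4: g(19/4) = 10509/16384.

0.6414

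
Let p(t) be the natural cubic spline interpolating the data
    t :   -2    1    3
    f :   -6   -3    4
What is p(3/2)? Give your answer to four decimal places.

Put M_i = p'' at the i-th knot. Here h = (3, 2) and Δ = (1, 7/2), so the interior equations h_(i-1)·M_(i-1) + 2(h_(i-1)+h_i)·M_i + h_i·M_(i+1) = 6(Δ_i − Δ_(i-1)) read
  3·M_0 + 10·M_1 + 2·M_2 = 6(Δ_1 - Δ_0) = 15
Natural end conditions: M_0 = M_2 = 0.
Hence M_0 = 0, M_1 = 3/2, M_2 = 0.
On [1, 3], p(t) = -3 + 5/2·(t - 1) + 3/4·(t - 1)² - 1/8·(t - 1)³.
With (t - 1) = 1/2: p(3/2) = -101/64.

-1.5781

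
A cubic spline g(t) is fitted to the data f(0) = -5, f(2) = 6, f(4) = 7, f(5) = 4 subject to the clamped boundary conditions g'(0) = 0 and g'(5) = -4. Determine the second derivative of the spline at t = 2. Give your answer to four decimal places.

-6.3696

Write M_i for g''(x_i). With h_i = 2, 2, 1 and divided differences Δ_i = 11/2, 1/2, -3, the continuity of g' gives the tridiagonal system
  2·M_0 + 8·M_1 + 2·M_2 = 6(Δ_1 - Δ_0) = -30
  2·M_1 + 6·M_2 + 1·M_3 = 6(Δ_2 - Δ_1) = -21
Clamped end conditions give two more equations: 2h_0·M_0 + h_0·M_1 = 6(Δ_0 - g'(0)) = 33 and h_2·M_2 + 2h_2·M_3 = 6(g'(5) - Δ_2) = -6.
Solving: M_0 = 263/23, M_1 = -293/46, M_2 = -22/23, M_3 = -58/23.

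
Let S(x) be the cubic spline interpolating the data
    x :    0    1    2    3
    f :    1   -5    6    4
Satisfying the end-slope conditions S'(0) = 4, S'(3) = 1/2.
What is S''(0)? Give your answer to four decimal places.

-54.3333

Write σ_i for S''(x_i). With h_i = 1, 1, 1 and divided differences Δ_i = -6, 11, -2, the continuity of S' gives the tridiagonal system
  1·σ_0 + 4·σ_1 + 1·σ_2 = 6(Δ_1 - Δ_0) = 102
  1·σ_1 + 4·σ_2 + 1·σ_3 = 6(Δ_2 - Δ_1) = -78
Clamped end conditions give two more equations: 2h_0·σ_0 + h_0·σ_1 = 6(Δ_0 - S'(0)) = -60 and h_2·σ_2 + 2h_2·σ_3 = 6(S'(3) - Δ_2) = 15.
Forward elimination and back-substitution give σ_0 = -163/3, σ_1 = 146/3, σ_2 = -115/3, σ_3 = 80/3.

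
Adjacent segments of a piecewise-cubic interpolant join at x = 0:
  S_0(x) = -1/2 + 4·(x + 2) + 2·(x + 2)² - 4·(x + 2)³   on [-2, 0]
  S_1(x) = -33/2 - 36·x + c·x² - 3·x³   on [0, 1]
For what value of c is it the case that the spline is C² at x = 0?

-22

S_0''(x) = 4 - 24·(x + 2), so S_0''(0) = -44. On the right, S_1''(0) = 2c, so c = -22.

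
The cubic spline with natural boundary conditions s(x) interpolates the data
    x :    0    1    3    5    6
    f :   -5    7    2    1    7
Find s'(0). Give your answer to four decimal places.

14.6500

Put M_i = s'' at the i-th knot. Here h = (1, 2, 2, 1) and Δ = (12, -5/2, -1/2, 6), so the interior equations h_(i-1)·M_(i-1) + 2(h_(i-1)+h_i)·M_i + h_i·M_(i+1) = 6(Δ_i − Δ_(i-1)) read
  1·M_0 + 6·M_1 + 2·M_2 = 6(Δ_1 - Δ_0) = -87
  2·M_1 + 8·M_2 + 2·M_3 = 6(Δ_2 - Δ_1) = 12
  2·M_2 + 6·M_3 + 1·M_4 = 6(Δ_3 - Δ_2) = 39
Natural end conditions: M_0 = M_4 = 0.
Solving: M_0 = 0, M_1 = -159/10, M_2 = 21/5, M_3 = 51/10, M_4 = 0.
On [0, 1], s'(x) = b_0 + 2c_0·x + 3d_0·x² with b_0 = Δ_0 - h_0(2M_0 + M_1)/6 = 293/20, c_0 = M_0/2 = 0, d_0 = (M_1 - M_0)/(6h_0) = -53/20. So s'(0) = 293/20.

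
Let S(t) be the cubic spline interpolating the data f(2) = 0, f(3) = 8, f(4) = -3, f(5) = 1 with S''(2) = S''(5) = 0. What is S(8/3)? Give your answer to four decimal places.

Let M_i = S''(x_i). Step sizes h_i = 1, 1, 1; slopes of the chords Δ_i = (y_(i+1) - y_i)/h_i = 8, -11, 4.
  1·M_0 + 4·M_1 + 1·M_2 = 6(Δ_1 - Δ_0) = -114
  1·M_1 + 4·M_2 + 1·M_3 = 6(Δ_2 - Δ_1) = 90
Natural end conditions: M_0 = M_3 = 0.
Forward elimination and back-substitution give M_0 = 0, M_1 = -182/5, M_2 = 158/5, M_3 = 0.
On [2, 3], S(t) = 0 + 211/15·(t - 2) + 0·(t - 2)² - 91/15·(t - 2)³.
With (t - 2) = 2/3: S(8/3) = 614/81.

7.5802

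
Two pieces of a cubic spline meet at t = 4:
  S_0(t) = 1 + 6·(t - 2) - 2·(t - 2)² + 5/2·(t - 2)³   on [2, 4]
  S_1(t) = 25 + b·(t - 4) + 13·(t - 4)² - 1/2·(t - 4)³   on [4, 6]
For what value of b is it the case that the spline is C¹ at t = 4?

S_0'(t) = 6 - 4·(t - 2) + 15/2·(t - 2)², so S_0'(4) = 28. On the right, S_1'(4) = b, so b = 28.

28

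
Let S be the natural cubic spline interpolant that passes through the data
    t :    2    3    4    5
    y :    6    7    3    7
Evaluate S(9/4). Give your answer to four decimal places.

6.6875

Let M_i = S''(x_i). Step sizes h_i = 1, 1, 1; slopes of the chords Δ_i = (y_(i+1) - y_i)/h_i = 1, -4, 4.
  1·M_0 + 4·M_1 + 1·M_2 = 6(Δ_1 - Δ_0) = -30
  1·M_1 + 4·M_2 + 1·M_3 = 6(Δ_2 - Δ_1) = 48
Natural end conditions: M_0 = M_3 = 0.
Solving: M_0 = 0, M_1 = -56/5, M_2 = 74/5, M_3 = 0.
On [2, 3], S(t) = 6 + 43/15·(t - 2) + 0·(t - 2)² - 28/15·(t - 2)³.
With (t - 2) = 1/4: S(9/4) = 107/16.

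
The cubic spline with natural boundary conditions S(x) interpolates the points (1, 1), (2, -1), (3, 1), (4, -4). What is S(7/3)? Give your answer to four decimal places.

Let M_i = S''(x_i). Step sizes h_i = 1, 1, 1; slopes of the chords Δ_i = (y_(i+1) - y_i)/h_i = -2, 2, -5.
  1·M_0 + 4·M_1 + 1·M_2 = 6(Δ_1 - Δ_0) = 24
  1·M_1 + 4·M_2 + 1·M_3 = 6(Δ_2 - Δ_1) = -42
Natural end conditions: M_0 = M_3 = 0.
Solving: M_0 = 0, M_1 = 46/5, M_2 = -64/5, M_3 = 0.
On [2, 3], S(x) = -1 + 16/15·(x - 2) + 23/5·(x - 2)² - 11/3·(x - 2)³.
With (x - 2) = 1/3: S(7/3) = -109/405.

-0.2691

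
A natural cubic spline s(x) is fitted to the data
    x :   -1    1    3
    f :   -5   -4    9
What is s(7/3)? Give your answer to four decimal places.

3.7778

With σ_i denoting the second derivative at x_i, h_i = 2, 2, and Δ_i = (y_(i+1) − y_i)/h_i = 1/2, 13/2:
  2·σ_0 + 8·σ_1 + 2·σ_2 = 6(Δ_1 - Δ_0) = 36
Natural end conditions: σ_0 = σ_2 = 0.
Solving the tridiagonal system: σ_0 = 0, σ_1 = 9/2, σ_2 = 0.
On [1, 3], s(x) = -4 + 7/2·(x - 1) + 9/4·(x - 1)² - 3/8·(x - 1)³.
With (x - 1) = 4/3: s(7/3) = 34/9.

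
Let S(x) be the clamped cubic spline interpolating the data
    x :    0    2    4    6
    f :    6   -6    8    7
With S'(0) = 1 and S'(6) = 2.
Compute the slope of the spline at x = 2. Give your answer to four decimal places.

Write M_i for S''(x_i). With h_i = 2, 2, 2 and divided differences Δ_i = -6, 7, -1/2, the continuity of S' gives the tridiagonal system
  2·M_0 + 8·M_1 + 2·M_2 = 6(Δ_1 - Δ_0) = 78
  2·M_1 + 8·M_2 + 2·M_3 = 6(Δ_2 - Δ_1) = -45
Clamped end conditions give two more equations: 2h_0·M_0 + h_0·M_1 = 6(Δ_0 - S'(0)) = -42 and h_2·M_2 + 2h_2·M_3 = 6(S'(6) - Δ_2) = 15.
Forward elimination and back-substitution give M_0 = -581/30, M_1 = 266/15, M_2 = -377/30, M_3 = 301/30.
On [2, 4], S'(x) = b_1 + 2c_1·(x - 2) + 3d_1·(x - 2)² with b_1 = Δ_1 - h_1(2M_1 + M_2)/6 = -19/30, c_1 = M_1/2 = 133/15, d_1 = (M_2 - M_1)/(6h_1) = -101/40. So S'(2) = -19/30.

-0.6333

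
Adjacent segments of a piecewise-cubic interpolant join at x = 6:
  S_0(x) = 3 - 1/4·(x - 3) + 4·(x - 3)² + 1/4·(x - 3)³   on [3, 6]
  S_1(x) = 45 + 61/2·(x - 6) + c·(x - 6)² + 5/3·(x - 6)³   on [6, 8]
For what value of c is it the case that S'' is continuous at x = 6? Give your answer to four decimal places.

6.2500

S_0''(x) = 8 + 3/2·(x - 3), so S_0''(6) = 25/2. On the right, S_1''(6) = 2c, so c = 25/4.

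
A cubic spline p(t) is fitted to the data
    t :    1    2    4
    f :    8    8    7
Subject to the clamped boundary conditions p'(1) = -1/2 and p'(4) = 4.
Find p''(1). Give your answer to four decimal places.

3.5000

With M_i denoting the second derivative at x_i, h_i = 1, 2, and Δ_i = (y_(i+1) − y_i)/h_i = 0, -1/2:
  1·M_0 + 6·M_1 + 2·M_2 = 6(Δ_1 - Δ_0) = -3
Clamped end conditions give two more equations: 2h_0·M_0 + h_0·M_1 = 6(Δ_0 - p'(1)) = 3 and h_1·M_1 + 2h_1·M_2 = 6(p'(4) - Δ_1) = 27.
Solving: M_0 = 7/2, M_1 = -4, M_2 = 35/4.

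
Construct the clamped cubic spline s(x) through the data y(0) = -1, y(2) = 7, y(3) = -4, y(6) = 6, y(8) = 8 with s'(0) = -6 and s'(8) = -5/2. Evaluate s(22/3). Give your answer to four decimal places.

9.0621

Write σ_i for s''(x_i). With h_i = 2, 1, 3, 2 and divided differences Δ_i = 4, -11, 10/3, 1, the continuity of s' gives the tridiagonal system
  2·σ_0 + 6·σ_1 + 1·σ_2 = 6(Δ_1 - Δ_0) = -90
  1·σ_1 + 8·σ_2 + 3·σ_3 = 6(Δ_2 - Δ_1) = 86
  3·σ_2 + 10·σ_3 + 2·σ_4 = 6(Δ_3 - Δ_2) = -14
Clamped end conditions give two more equations: 2h_0·σ_0 + h_0·σ_1 = 6(Δ_0 - s'(0)) = 60 and h_3·σ_3 + 2h_3·σ_4 = 6(s'(8) - Δ_3) = -21.
Solving the tridiagonal system: σ_0 = 11683/408, σ_1 = -5563/204, σ_2 = 3335/204, σ_3 = -397/68, σ_4 = -317/136.
On [6, 8], s(x) = 6 + 771/136·(x - 6) - 397/136·(x - 6)² + 159/544·(x - 6)³.
With (x - 6) = 4/3: s(22/3) = 2773/306.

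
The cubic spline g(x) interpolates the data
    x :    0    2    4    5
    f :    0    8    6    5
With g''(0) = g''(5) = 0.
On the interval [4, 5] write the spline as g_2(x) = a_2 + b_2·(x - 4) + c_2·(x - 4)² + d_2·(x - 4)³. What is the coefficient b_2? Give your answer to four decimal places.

-1.4545

Put M_i = g'' at the i-th knot. Here h = (2, 2, 1) and Δ = (4, -1, -1), so the interior equations h_(i-1)·M_(i-1) + 2(h_(i-1)+h_i)·M_i + h_i·M_(i+1) = 6(Δ_i − Δ_(i-1)) read
  2·M_0 + 8·M_1 + 2·M_2 = 6(Δ_1 - Δ_0) = -30
  2·M_1 + 6·M_2 + 1·M_3 = 6(Δ_2 - Δ_1) = 0
Natural end conditions: M_0 = M_3 = 0.
Solving the tridiagonal system: M_0 = 0, M_1 = -45/11, M_2 = 15/11, M_3 = 0.
On [4, 5], with g_2(x) = a_2 + b_2·(x - 4) + c_2·(x - 4)² + d_2·(x - 4)³: c_2 = M_2/2 = 15/22, d_2 = (M_3 - M_2)/(6h_2) = -5/22, b_2 = Δ_2 - h_2(2M_2 + M_3)/6 = -16/11.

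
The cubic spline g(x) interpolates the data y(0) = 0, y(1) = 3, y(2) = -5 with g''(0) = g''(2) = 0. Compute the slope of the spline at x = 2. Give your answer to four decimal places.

Write M_i for g''(x_i). With h_i = 1, 1 and divided differences Δ_i = 3, -8, the continuity of g' gives the tridiagonal system
  1·M_0 + 4·M_1 + 1·M_2 = 6(Δ_1 - Δ_0) = -66
Natural end conditions: M_0 = M_2 = 0.
Solving the tridiagonal system: M_0 = 0, M_1 = -33/2, M_2 = 0.
On [1, 2], g'(x) = b_1 + 2c_1·(x - 1) + 3d_1·(x - 1)² with b_1 = Δ_1 - h_1(2M_1 + M_2)/6 = -5/2, c_1 = M_1/2 = -33/4, d_1 = (M_2 - M_1)/(6h_1) = 11/4. So g'(2) = -43/4.

-10.7500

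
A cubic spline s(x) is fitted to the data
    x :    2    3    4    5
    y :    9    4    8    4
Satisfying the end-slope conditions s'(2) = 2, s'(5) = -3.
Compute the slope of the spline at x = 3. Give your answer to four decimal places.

Put M_i = s'' at the i-th knot. Here h = (1, 1, 1) and Δ = (-5, 4, -4), so the interior equations h_(i-1)·M_(i-1) + 2(h_(i-1)+h_i)·M_i + h_i·M_(i+1) = 6(Δ_i − Δ_(i-1)) read
  1·M_0 + 4·M_1 + 1·M_2 = 6(Δ_1 - Δ_0) = 54
  1·M_1 + 4·M_2 + 1·M_3 = 6(Δ_2 - Δ_1) = -48
Clamped end conditions give two more equations: 2h_0·M_0 + h_0·M_1 = 6(Δ_0 - s'(2)) = -42 and h_2·M_2 + 2h_2·M_3 = 6(s'(5) - Δ_2) = 6.
Hence M_0 = -524/15, M_1 = 418/15, M_2 = -338/15, M_3 = 214/15.
On [3, 4], s'(x) = b_1 + 2c_1·(x - 3) + 3d_1·(x - 3)² with b_1 = Δ_1 - h_1(2M_1 + M_2)/6 = -23/15, c_1 = M_1/2 = 209/15, d_1 = (M_2 - M_1)/(6h_1) = -42/5. So s'(3) = -23/15.

-1.5333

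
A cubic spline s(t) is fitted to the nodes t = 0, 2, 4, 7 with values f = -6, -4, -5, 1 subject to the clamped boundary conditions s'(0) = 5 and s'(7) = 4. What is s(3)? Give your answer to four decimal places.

-4.7905

Let m_i = s''(x_i). Step sizes h_i = 2, 2, 3; slopes of the chords Δ_i = (y_(i+1) - y_i)/h_i = 1, -1/2, 2.
  2·m_0 + 8·m_1 + 2·m_2 = 6(Δ_1 - Δ_0) = -9
  2·m_1 + 10·m_2 + 3·m_3 = 6(Δ_2 - Δ_1) = 15
Clamped end conditions give two more equations: 2h_0·m_0 + h_0·m_1 = 6(Δ_0 - s'(0)) = -24 and h_2·m_2 + 2h_2·m_3 = 6(s'(7) - Δ_2) = 12.
Forward elimination and back-substitution give m_0 = -449/74, m_1 = 5/37, m_2 = 38/37, m_3 = 55/37.
On [2, 4], s(t) = -4 - 69/74·(t - 2) + 5/74·(t - 2)² + 11/148·(t - 2)³.
With (t - 2) = 1: s(3) = -709/148.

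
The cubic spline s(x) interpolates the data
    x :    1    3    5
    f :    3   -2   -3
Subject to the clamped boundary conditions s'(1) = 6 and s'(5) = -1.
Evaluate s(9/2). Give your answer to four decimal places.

-2.8906

Write m_i for s''(x_i). With h_i = 2, 2 and divided differences Δ_i = -5/2, -1/2, the continuity of s' gives the tridiagonal system
  2·m_0 + 8·m_1 + 2·m_2 = 6(Δ_1 - Δ_0) = 12
Clamped end conditions give two more equations: 2h_0·m_0 + h_0·m_1 = 6(Δ_0 - s'(1)) = -51 and h_1·m_1 + 2h_1·m_2 = 6(s'(5) - Δ_1) = -3.
Solving the tridiagonal system: m_0 = -16, m_1 = 13/2, m_2 = -4.
On [3, 5], s(x) = -2 - 7/2·(x - 3) + 13/4·(x - 3)² - 7/8·(x - 3)³.
With (x - 3) = 3/2: s(9/2) = -185/64.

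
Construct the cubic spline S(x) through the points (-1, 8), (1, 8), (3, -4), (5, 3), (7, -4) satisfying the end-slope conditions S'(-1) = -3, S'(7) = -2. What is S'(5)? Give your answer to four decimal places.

Put m_i = S'' at the i-th knot. Here h = (2, 2, 2, 2) and Δ = (0, -6, 7/2, -7/2), so the interior equations h_(i-1)·m_(i-1) + 2(h_(i-1)+h_i)·m_i + h_i·m_(i+1) = 6(Δ_i − Δ_(i-1)) read
  2·m_0 + 8·m_1 + 2·m_2 = 6(Δ_1 - Δ_0) = -36
  2·m_1 + 8·m_2 + 2·m_3 = 6(Δ_2 - Δ_1) = 57
  2·m_2 + 8·m_3 + 2·m_4 = 6(Δ_3 - Δ_2) = -42
Clamped end conditions give two more equations: 2h_0·m_0 + h_0·m_1 = 6(Δ_0 - S'(-1)) = 18 and h_3·m_3 + 2h_3·m_4 = 6(S'(7) - Δ_3) = 9.
Solving: m_0 = 529/56, m_1 = -277/28, m_2 = 97/8, m_3 = -283/28, m_4 = 409/56.
On [5, 7], S'(x) = b_3 + 2c_3·(x - 5) + 3d_3·(x - 5)² with b_3 = Δ_3 - h_3(2m_3 + m_4)/6 = 45/56, c_3 = m_3/2 = -283/56, d_3 = (m_4 - m_3)/(6h_3) = 325/224. So S'(5) = 45/56.

0.8036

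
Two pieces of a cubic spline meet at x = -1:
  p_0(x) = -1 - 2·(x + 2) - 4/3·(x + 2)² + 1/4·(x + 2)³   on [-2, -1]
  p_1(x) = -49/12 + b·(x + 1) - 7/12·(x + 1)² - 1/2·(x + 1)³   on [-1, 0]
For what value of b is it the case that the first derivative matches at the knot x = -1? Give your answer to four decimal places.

p_0'(x) = -2 - 8/3·(x + 2) + 3/4·(x + 2)², so p_0'(-1) = -47/12. On the right, p_1'(-1) = b, so b = -47/12.

-3.9167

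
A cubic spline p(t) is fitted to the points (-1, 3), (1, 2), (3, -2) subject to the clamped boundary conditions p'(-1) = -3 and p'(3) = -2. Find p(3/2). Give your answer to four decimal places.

Write σ_i for p''(x_i). With h_i = 2, 2 and divided differences Δ_i = -1/2, -2, the continuity of p' gives the tridiagonal system
  2·σ_0 + 8·σ_1 + 2·σ_2 = 6(Δ_1 - Δ_0) = -9
Clamped end conditions give two more equations: 2h_0·σ_0 + h_0·σ_1 = 6(Δ_0 - p'(-1)) = 15 and h_1·σ_1 + 2h_1·σ_2 = 6(p'(3) - Δ_1) = 0.
Solving: σ_0 = 41/8, σ_1 = -11/4, σ_2 = 11/8.
On [1, 3], p(t) = 2 - 5/8·(t - 1) - 11/8·(t - 1)² + 11/32·(t - 1)³.
With (t - 1) = 1/2: p(3/2) = 355/256.

1.3867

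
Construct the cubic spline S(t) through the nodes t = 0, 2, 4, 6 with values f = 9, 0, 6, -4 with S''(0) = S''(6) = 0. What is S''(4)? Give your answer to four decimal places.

-7.9000

Write σ_i for S''(x_i). With h_i = 2, 2, 2 and divided differences Δ_i = -9/2, 3, -5, the continuity of S' gives the tridiagonal system
  2·σ_0 + 8·σ_1 + 2·σ_2 = 6(Δ_1 - Δ_0) = 45
  2·σ_1 + 8·σ_2 + 2·σ_3 = 6(Δ_2 - Δ_1) = -48
Natural end conditions: σ_0 = σ_3 = 0.
Solving: σ_0 = 0, σ_1 = 38/5, σ_2 = -79/10, σ_3 = 0.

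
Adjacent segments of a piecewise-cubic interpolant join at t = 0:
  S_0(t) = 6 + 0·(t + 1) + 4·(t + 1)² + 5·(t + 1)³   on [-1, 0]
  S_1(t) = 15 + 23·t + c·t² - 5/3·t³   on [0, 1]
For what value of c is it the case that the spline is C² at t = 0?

19

S_0''(t) = 8 + 30·(t + 1), so S_0''(0) = 38. On the right, S_1''(0) = 2c, so c = 19.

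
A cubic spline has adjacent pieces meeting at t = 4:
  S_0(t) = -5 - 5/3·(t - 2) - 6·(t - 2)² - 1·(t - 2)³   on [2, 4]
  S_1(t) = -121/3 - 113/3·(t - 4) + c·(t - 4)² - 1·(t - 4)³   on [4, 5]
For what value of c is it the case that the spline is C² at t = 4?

S_0''(t) = -12 - 6·(t - 2), so S_0''(4) = -24. On the right, S_1''(4) = 2c, so c = -12.

-12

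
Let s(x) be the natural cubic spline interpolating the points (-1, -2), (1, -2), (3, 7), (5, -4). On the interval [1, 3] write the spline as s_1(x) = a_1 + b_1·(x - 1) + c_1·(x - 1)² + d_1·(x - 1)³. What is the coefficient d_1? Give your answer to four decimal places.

With M_i denoting the second derivative at x_i, h_i = 2, 2, 2, and Δ_i = (y_(i+1) − y_i)/h_i = 0, 9/2, -11/2:
  2·M_0 + 8·M_1 + 2·M_2 = 6(Δ_1 - Δ_0) = 27
  2·M_1 + 8·M_2 + 2·M_3 = 6(Δ_2 - Δ_1) = -60
Natural end conditions: M_0 = M_3 = 0.
Solving: M_0 = 0, M_1 = 28/5, M_2 = -89/10, M_3 = 0.
On [1, 3], with s_1(x) = a_1 + b_1·(x - 1) + c_1·(x - 1)² + d_1·(x - 1)³: c_1 = M_1/2 = 14/5, d_1 = (M_2 - M_1)/(6h_1) = -29/24, b_1 = Δ_1 - h_1(2M_1 + M_2)/6 = 56/15.

-1.2083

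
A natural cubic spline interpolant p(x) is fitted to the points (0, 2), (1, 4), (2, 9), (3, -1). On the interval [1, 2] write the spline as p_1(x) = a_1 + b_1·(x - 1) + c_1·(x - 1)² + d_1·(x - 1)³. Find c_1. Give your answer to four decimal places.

With σ_i denoting the second derivative at x_i, h_i = 1, 1, 1, and Δ_i = (y_(i+1) − y_i)/h_i = 2, 5, -10:
  1·σ_0 + 4·σ_1 + 1·σ_2 = 6(Δ_1 - Δ_0) = 18
  1·σ_1 + 4·σ_2 + 1·σ_3 = 6(Δ_2 - Δ_1) = -90
Natural end conditions: σ_0 = σ_3 = 0.
Solving: σ_0 = 0, σ_1 = 54/5, σ_2 = -126/5, σ_3 = 0.
On [1, 2], with p_1(x) = a_1 + b_1·(x - 1) + c_1·(x - 1)² + d_1·(x - 1)³: c_1 = σ_1/2 = 27/5, d_1 = (σ_2 - σ_1)/(6h_1) = -6, b_1 = Δ_1 - h_1(2σ_1 + σ_2)/6 = 28/5.

5.4000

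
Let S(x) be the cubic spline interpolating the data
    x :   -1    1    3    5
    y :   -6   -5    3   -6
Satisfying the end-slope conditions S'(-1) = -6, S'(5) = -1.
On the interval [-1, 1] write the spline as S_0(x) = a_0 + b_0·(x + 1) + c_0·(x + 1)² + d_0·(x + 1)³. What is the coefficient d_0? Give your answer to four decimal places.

Let m_i = S''(x_i). Step sizes h_i = 2, 2, 2; slopes of the chords Δ_i = (y_(i+1) - y_i)/h_i = 1/2, 4, -9/2.
  2·m_0 + 8·m_1 + 2·m_2 = 6(Δ_1 - Δ_0) = 21
  2·m_1 + 8·m_2 + 2·m_3 = 6(Δ_2 - Δ_1) = -51
Clamped end conditions give two more equations: 2h_0·m_0 + h_0·m_1 = 6(Δ_0 - S'(-1)) = 39 and h_2·m_2 + 2h_2·m_3 = 6(S'(5) - Δ_2) = 21.
Solving: m_0 = 124/15, m_1 = 89/30, m_2 = -289/30, m_3 = 151/15.
On [-1, 1], with S_0(x) = a_0 + b_0·(x + 1) + c_0·(x + 1)² + d_0·(x + 1)³: c_0 = m_0/2 = 62/15, d_0 = (m_1 - m_0)/(6h_0) = -53/120, b_0 = Δ_0 - h_0(2m_0 + m_1)/6 = -6.

-0.4417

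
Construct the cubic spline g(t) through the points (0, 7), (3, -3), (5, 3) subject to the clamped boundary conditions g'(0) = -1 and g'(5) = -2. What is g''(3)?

Let σ_i = g''(x_i). Step sizes h_i = 3, 2; slopes of the chords Δ_i = (y_(i+1) - y_i)/h_i = -10/3, 3.
  3·σ_0 + 10·σ_1 + 2·σ_2 = 6(Δ_1 - Δ_0) = 38
Clamped end conditions give two more equations: 2h_0·σ_0 + h_0·σ_1 = 6(Δ_0 - g'(0)) = -14 and h_1·σ_1 + 2h_1·σ_2 = 6(g'(5) - Δ_1) = -30.
Solving the tridiagonal system: σ_0 = -19/3, σ_1 = 8, σ_2 = -23/2.

8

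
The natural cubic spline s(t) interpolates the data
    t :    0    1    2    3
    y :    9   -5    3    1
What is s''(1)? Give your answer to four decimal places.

39.2000

With σ_i denoting the second derivative at x_i, h_i = 1, 1, 1, and Δ_i = (y_(i+1) − y_i)/h_i = -14, 8, -2:
  1·σ_0 + 4·σ_1 + 1·σ_2 = 6(Δ_1 - Δ_0) = 132
  1·σ_1 + 4·σ_2 + 1·σ_3 = 6(Δ_2 - Δ_1) = -60
Natural end conditions: σ_0 = σ_3 = 0.
Hence σ_0 = 0, σ_1 = 196/5, σ_2 = -124/5, σ_3 = 0.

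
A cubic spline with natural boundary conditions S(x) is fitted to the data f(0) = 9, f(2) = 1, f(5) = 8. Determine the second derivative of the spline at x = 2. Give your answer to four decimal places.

3.8000

Let m_i = S''(x_i). Step sizes h_i = 2, 3; slopes of the chords Δ_i = (y_(i+1) - y_i)/h_i = -4, 7/3.
  2·m_0 + 10·m_1 + 3·m_2 = 6(Δ_1 - Δ_0) = 38
Natural end conditions: m_0 = m_2 = 0.
Hence m_0 = 0, m_1 = 19/5, m_2 = 0.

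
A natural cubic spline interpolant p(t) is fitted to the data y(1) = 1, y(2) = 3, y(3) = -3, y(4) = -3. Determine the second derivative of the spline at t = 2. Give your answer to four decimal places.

Let m_i = p''(x_i). Step sizes h_i = 1, 1, 1; slopes of the chords Δ_i = (y_(i+1) - y_i)/h_i = 2, -6, 0.
  1·m_0 + 4·m_1 + 1·m_2 = 6(Δ_1 - Δ_0) = -48
  1·m_1 + 4·m_2 + 1·m_3 = 6(Δ_2 - Δ_1) = 36
Natural end conditions: m_0 = m_3 = 0.
Forward elimination and back-substitution give m_0 = 0, m_1 = -76/5, m_2 = 64/5, m_3 = 0.

-15.2000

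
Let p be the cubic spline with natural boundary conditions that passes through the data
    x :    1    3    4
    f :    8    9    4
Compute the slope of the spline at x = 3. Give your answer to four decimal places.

Write M_i for p''(x_i). With h_i = 2, 1 and divided differences Δ_i = 1/2, -5, the continuity of p' gives the tridiagonal system
  2·M_0 + 6·M_1 + 1·M_2 = 6(Δ_1 - Δ_0) = -33
Natural end conditions: M_0 = M_2 = 0.
Forward elimination and back-substitution give M_0 = 0, M_1 = -11/2, M_2 = 0.
On [3, 4], p'(x) = b_1 + 2c_1·(x - 3) + 3d_1·(x - 3)² with b_1 = Δ_1 - h_1(2M_1 + M_2)/6 = -19/6, c_1 = M_1/2 = -11/4, d_1 = (M_2 - M_1)/(6h_1) = 11/12. So p'(3) = -19/6.

-3.1667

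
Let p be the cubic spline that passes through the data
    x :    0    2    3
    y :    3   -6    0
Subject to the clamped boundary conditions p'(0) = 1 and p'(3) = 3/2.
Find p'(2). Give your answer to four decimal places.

Put m_i = p'' at the i-th knot. Here h = (2, 1) and Δ = (-9/2, 6), so the interior equations h_(i-1)·m_(i-1) + 2(h_(i-1)+h_i)·m_i + h_i·m_(i+1) = 6(Δ_i − Δ_(i-1)) read
  2·m_0 + 6·m_1 + 1·m_2 = 6(Δ_1 - Δ_0) = 63
Clamped end conditions give two more equations: 2h_0·m_0 + h_0·m_1 = 6(Δ_0 - p'(0)) = -33 and h_1·m_1 + 2h_1·m_2 = 6(p'(3) - Δ_1) = -27.
Forward elimination and back-substitution give m_0 = -223/12, m_1 = 62/3, m_2 = -143/6.
On [2, 3], p'(x) = b_1 + 2c_1·(x - 2) + 3d_1·(x - 2)² with b_1 = Δ_1 - h_1(2m_1 + m_2)/6 = 37/12, c_1 = m_1/2 = 31/3, d_1 = (m_2 - m_1)/(6h_1) = -89/12. So p'(2) = 37/12.

3.0833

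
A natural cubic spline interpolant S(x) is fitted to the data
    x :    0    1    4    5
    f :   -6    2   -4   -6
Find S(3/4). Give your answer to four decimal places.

0.4773

With M_i denoting the second derivative at x_i, h_i = 1, 3, 1, and Δ_i = (y_(i+1) − y_i)/h_i = 8, -2, -2:
  1·M_0 + 8·M_1 + 3·M_2 = 6(Δ_1 - Δ_0) = -60
  3·M_1 + 8·M_2 + 1·M_3 = 6(Δ_2 - Δ_1) = 0
Natural end conditions: M_0 = M_3 = 0.
Solving: M_0 = 0, M_1 = -96/11, M_2 = 36/11, M_3 = 0.
On [0, 1], S(x) = -6 + 104/11·x + 0·x² - 16/11·x³.
With x = 3/4: S(3/4) = 21/44.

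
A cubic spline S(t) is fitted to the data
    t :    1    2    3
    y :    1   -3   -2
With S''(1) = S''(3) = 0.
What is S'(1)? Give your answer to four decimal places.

Put M_i = S'' at the i-th knot. Here h = (1, 1) and Δ = (-4, 1), so the interior equations h_(i-1)·M_(i-1) + 2(h_(i-1)+h_i)·M_i + h_i·M_(i+1) = 6(Δ_i − Δ_(i-1)) read
  1·M_0 + 4·M_1 + 1·M_2 = 6(Δ_1 - Δ_0) = 30
Natural end conditions: M_0 = M_2 = 0.
Solving: M_0 = 0, M_1 = 15/2, M_2 = 0.
On [1, 2], S'(t) = b_0 + 2c_0·(t - 1) + 3d_0·(t - 1)² with b_0 = Δ_0 - h_0(2M_0 + M_1)/6 = -21/4, c_0 = M_0/2 = 0, d_0 = (M_1 - M_0)/(6h_0) = 5/4. So S'(1) = -21/4.

-5.2500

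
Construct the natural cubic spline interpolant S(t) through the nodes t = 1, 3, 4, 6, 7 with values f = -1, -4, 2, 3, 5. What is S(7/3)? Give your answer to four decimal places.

-5.1983

Write M_i for S''(x_i). With h_i = 2, 1, 2, 1 and divided differences Δ_i = -3/2, 6, 1/2, 2, the continuity of S' gives the tridiagonal system
  2·M_0 + 6·M_1 + 1·M_2 = 6(Δ_1 - Δ_0) = 45
  1·M_1 + 6·M_2 + 2·M_3 = 6(Δ_2 - Δ_1) = -33
  2·M_2 + 6·M_3 + 1·M_4 = 6(Δ_3 - Δ_2) = 9
Natural end conditions: M_0 = M_4 = 0.
Solving: M_0 = 0, M_1 = 276/31, M_2 = -261/31, M_3 = 267/62, M_4 = 0.
On [1, 3], S(t) = -1 - 277/62·(t - 1) + 0·(t - 1)² + 23/31·(t - 1)³.
With (t - 1) = 4/3: S(7/3) = -4351/837.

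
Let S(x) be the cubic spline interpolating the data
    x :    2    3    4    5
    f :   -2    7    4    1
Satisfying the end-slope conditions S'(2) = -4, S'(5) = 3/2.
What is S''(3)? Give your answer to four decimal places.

With M_i denoting the second derivative at x_i, h_i = 1, 1, 1, and Δ_i = (y_(i+1) − y_i)/h_i = 9, -3, -3:
  1·M_0 + 4·M_1 + 1·M_2 = 6(Δ_1 - Δ_0) = -72
  1·M_1 + 4·M_2 + 1·M_3 = 6(Δ_2 - Δ_1) = 0
Clamped end conditions give two more equations: 2h_0·M_0 + h_0·M_1 = 6(Δ_0 - S'(2)) = 78 and h_2·M_2 + 2h_2·M_3 = 6(S'(5) - Δ_2) = 27.
Solving the tridiagonal system: M_0 = 167/3, M_1 = -100/3, M_2 = 17/3, M_3 = 32/3.

-33.3333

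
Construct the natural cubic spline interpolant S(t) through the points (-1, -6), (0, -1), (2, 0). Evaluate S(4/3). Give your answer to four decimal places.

Put M_i = S'' at the i-th knot. Here h = (1, 2) and Δ = (5, 1/2), so the interior equations h_(i-1)·M_(i-1) + 2(h_(i-1)+h_i)·M_i + h_i·M_(i+1) = 6(Δ_i − Δ_(i-1)) read
  1·M_0 + 6·M_1 + 2·M_2 = 6(Δ_1 - Δ_0) = -27
Natural end conditions: M_0 = M_2 = 0.
Hence M_0 = 0, M_1 = -9/2, M_2 = 0.
On [0, 2], S(t) = -1 + 7/2·t - 9/4·t² + 3/8·t³.
With t = 4/3: S(4/3) = 5/9.

0.5556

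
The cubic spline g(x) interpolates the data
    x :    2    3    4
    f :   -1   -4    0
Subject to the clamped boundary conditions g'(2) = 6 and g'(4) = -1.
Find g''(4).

Write M_i for g''(x_i). With h_i = 1, 1 and divided differences Δ_i = -3, 4, the continuity of g' gives the tridiagonal system
  1·M_0 + 4·M_1 + 1·M_2 = 6(Δ_1 - Δ_0) = 42
Clamped end conditions give two more equations: 2h_0·M_0 + h_0·M_1 = 6(Δ_0 - g'(2)) = -54 and h_1·M_1 + 2h_1·M_2 = 6(g'(4) - Δ_1) = -30.
Solving the tridiagonal system: M_0 = -41, M_1 = 28, M_2 = -29.

-29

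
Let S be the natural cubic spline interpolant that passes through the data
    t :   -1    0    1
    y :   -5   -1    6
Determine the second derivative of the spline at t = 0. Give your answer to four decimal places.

Let m_i = S''(x_i). Step sizes h_i = 1, 1; slopes of the chords Δ_i = (y_(i+1) - y_i)/h_i = 4, 7.
  1·m_0 + 4·m_1 + 1·m_2 = 6(Δ_1 - Δ_0) = 18
Natural end conditions: m_0 = m_2 = 0.
Hence m_0 = 0, m_1 = 9/2, m_2 = 0.

4.5000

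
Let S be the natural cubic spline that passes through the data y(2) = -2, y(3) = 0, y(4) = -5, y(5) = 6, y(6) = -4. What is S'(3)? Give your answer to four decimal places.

-4.7857

Put M_i = S'' at the i-th knot. Here h = (1, 1, 1, 1) and Δ = (2, -5, 11, -10), so the interior equations h_(i-1)·M_(i-1) + 2(h_(i-1)+h_i)·M_i + h_i·M_(i+1) = 6(Δ_i − Δ_(i-1)) read
  1·M_0 + 4·M_1 + 1·M_2 = 6(Δ_1 - Δ_0) = -42
  1·M_1 + 4·M_2 + 1·M_3 = 6(Δ_2 - Δ_1) = 96
  1·M_2 + 4·M_3 + 1·M_4 = 6(Δ_3 - Δ_2) = -126
Natural end conditions: M_0 = M_4 = 0.
Forward elimination and back-substitution give M_0 = 0, M_1 = -285/14, M_2 = 276/7, M_3 = -579/14, M_4 = 0.
On [3, 4], S'(t) = b_1 + 2c_1·(t - 3) + 3d_1·(t - 3)² with b_1 = Δ_1 - h_1(2M_1 + M_2)/6 = -67/14, c_1 = M_1/2 = -285/28, d_1 = (M_2 - M_1)/(6h_1) = 279/28. So S'(3) = -67/14.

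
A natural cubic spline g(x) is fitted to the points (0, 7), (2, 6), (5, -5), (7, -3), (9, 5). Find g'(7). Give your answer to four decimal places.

3.0659

Let M_i = g''(x_i). Step sizes h_i = 2, 3, 2, 2; slopes of the chords Δ_i = (y_(i+1) - y_i)/h_i = -1/2, -11/3, 1, 4.
  2·M_0 + 10·M_1 + 3·M_2 = 6(Δ_1 - Δ_0) = -19
  3·M_1 + 10·M_2 + 2·M_3 = 6(Δ_2 - Δ_1) = 28
  2·M_2 + 8·M_3 + 2·M_4 = 6(Δ_3 - Δ_2) = 18
Natural end conditions: M_0 = M_4 = 0.
Hence M_0 = 0, M_1 = -251/86, M_2 = 146/43, M_3 = 241/172, M_4 = 0.
On [7, 9], g'(x) = b_3 + 2c_3·(x - 7) + 3d_3·(x - 7)² with b_3 = Δ_3 - h_3(2M_3 + M_4)/6 = 791/258, c_3 = M_3/2 = 241/344, d_3 = (M_4 - M_3)/(6h_3) = -241/2064. So g'(7) = 791/258.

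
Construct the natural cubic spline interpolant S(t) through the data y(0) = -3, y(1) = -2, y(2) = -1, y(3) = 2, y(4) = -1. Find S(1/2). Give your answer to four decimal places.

Write m_i for S''(x_i). With h_i = 1, 1, 1, 1 and divided differences Δ_i = 1, 1, 3, -3, the continuity of S' gives the tridiagonal system
  1·m_0 + 4·m_1 + 1·m_2 = 6(Δ_1 - Δ_0) = 0
  1·m_1 + 4·m_2 + 1·m_3 = 6(Δ_2 - Δ_1) = 12
  1·m_2 + 4·m_3 + 1·m_4 = 6(Δ_3 - Δ_2) = -36
Natural end conditions: m_0 = m_4 = 0.
Forward elimination and back-substitution give m_0 = 0, m_1 = -3/2, m_2 = 6, m_3 = -21/2, m_4 = 0.
On [0, 1], S(t) = -3 + 5/4·t + 0·t² - 1/4·t³.
With t = 1/2: S(1/2) = -77/32.

-2.4063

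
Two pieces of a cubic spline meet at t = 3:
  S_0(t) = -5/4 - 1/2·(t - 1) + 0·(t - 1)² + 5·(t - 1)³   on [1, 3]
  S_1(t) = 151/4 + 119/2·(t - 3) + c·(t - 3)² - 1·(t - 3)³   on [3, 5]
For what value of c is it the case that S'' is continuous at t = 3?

30

S_0''(t) = 0 + 30·(t - 1), so S_0''(3) = 60. On the right, S_1''(3) = 2c, so c = 30.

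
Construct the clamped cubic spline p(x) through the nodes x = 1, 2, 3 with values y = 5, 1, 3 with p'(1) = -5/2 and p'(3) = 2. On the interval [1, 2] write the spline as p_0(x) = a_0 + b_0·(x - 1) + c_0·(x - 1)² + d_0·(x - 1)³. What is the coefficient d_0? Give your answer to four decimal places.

Let M_i = p''(x_i). Step sizes h_i = 1, 1; slopes of the chords Δ_i = (y_(i+1) - y_i)/h_i = -4, 2.
  1·M_0 + 4·M_1 + 1·M_2 = 6(Δ_1 - Δ_0) = 36
Clamped end conditions give two more equations: 2h_0·M_0 + h_0·M_1 = 6(Δ_0 - p'(1)) = -9 and h_1·M_1 + 2h_1·M_2 = 6(p'(3) - Δ_1) = 0.
Forward elimination and back-substitution give M_0 = -45/4, M_1 = 27/2, M_2 = -27/4.
On [1, 2], with p_0(x) = a_0 + b_0·(x - 1) + c_0·(x - 1)² + d_0·(x - 1)³: c_0 = M_0/2 = -45/8, d_0 = (M_1 - M_0)/(6h_0) = 33/8, b_0 = Δ_0 - h_0(2M_0 + M_1)/6 = -5/2.

4.1250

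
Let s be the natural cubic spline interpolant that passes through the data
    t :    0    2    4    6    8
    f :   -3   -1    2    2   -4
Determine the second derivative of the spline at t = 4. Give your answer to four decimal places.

Write M_i for s''(x_i). With h_i = 2, 2, 2, 2 and divided differences Δ_i = 1, 3/2, 0, -3, the continuity of s' gives the tridiagonal system
  2·M_0 + 8·M_1 + 2·M_2 = 6(Δ_1 - Δ_0) = 3
  2·M_1 + 8·M_2 + 2·M_3 = 6(Δ_2 - Δ_1) = -9
  2·M_2 + 8·M_3 + 2·M_4 = 6(Δ_3 - Δ_2) = -18
Natural end conditions: M_0 = M_4 = 0.
Solving the tridiagonal system: M_0 = 0, M_1 = 9/16, M_2 = -3/4, M_3 = -33/16, M_4 = 0.

-0.7500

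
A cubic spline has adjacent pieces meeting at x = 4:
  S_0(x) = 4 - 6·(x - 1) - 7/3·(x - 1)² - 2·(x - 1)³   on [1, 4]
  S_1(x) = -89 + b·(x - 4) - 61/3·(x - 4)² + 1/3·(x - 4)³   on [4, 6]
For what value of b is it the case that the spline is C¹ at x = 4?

-74

S_0'(x) = -6 - 14/3·(x - 1) - 6·(x - 1)², so S_0'(4) = -74. On the right, S_1'(4) = b, so b = -74.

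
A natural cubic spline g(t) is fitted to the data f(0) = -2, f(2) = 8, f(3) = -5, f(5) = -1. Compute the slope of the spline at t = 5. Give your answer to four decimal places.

Let σ_i = g''(x_i). Step sizes h_i = 2, 1, 2; slopes of the chords Δ_i = (y_(i+1) - y_i)/h_i = 5, -13, 2.
  2·σ_0 + 6·σ_1 + 1·σ_2 = 6(Δ_1 - Δ_0) = -108
  1·σ_1 + 6·σ_2 + 2·σ_3 = 6(Δ_2 - Δ_1) = 90
Natural end conditions: σ_0 = σ_3 = 0.
Solving: σ_0 = 0, σ_1 = -738/35, σ_2 = 648/35, σ_3 = 0.
On [3, 5], g'(t) = b_2 + 2c_2·(t - 3) + 3d_2·(t - 3)² with b_2 = Δ_2 - h_2(2σ_2 + σ_3)/6 = -362/35, c_2 = σ_2/2 = 324/35, d_2 = (σ_3 - σ_2)/(6h_2) = -54/35. So g'(5) = 286/35.

8.1714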